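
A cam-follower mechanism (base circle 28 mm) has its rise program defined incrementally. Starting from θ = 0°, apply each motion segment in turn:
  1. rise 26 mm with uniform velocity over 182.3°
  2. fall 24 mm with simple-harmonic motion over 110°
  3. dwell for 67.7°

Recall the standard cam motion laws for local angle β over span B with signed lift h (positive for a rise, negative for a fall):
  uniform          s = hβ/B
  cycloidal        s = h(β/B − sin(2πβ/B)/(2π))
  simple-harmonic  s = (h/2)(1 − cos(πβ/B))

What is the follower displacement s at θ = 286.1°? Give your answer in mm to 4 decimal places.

seg 1 [0°–182.3°] uniform, h=26: full span → s += 26 → s = 26.0000
seg 2 [182.3°–292.3°] simple-harmonic, h=-24: θ=286.1° here. β=103.8, B=110. -24/2·(1 − cos(π·0.9436)) = -23.8124 → s = 2.1876

2.1876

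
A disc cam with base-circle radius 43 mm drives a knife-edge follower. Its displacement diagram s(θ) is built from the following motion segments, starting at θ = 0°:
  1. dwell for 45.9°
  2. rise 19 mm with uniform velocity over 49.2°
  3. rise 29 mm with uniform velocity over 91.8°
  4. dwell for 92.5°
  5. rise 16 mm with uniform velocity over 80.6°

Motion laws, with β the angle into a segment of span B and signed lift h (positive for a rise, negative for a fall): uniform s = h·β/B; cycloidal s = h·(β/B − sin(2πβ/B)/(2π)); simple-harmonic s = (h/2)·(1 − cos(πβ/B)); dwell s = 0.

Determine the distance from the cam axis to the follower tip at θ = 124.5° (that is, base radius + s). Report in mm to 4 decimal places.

seg 1 [0°–45.9°] dwell: s stays 0.0000
seg 2 [45.9°–95.1°] uniform, h=19: full span → s += 19 → s = 19.0000
seg 3 [95.1°–186.9°] uniform, h=29: θ=124.5° here. β=29.4, B=91.8. 29·29.4/91.8 = 9.2876 → s = 28.2876
radial distance = base radius + s = 43 + 28.2876 = 71.2876

71.2876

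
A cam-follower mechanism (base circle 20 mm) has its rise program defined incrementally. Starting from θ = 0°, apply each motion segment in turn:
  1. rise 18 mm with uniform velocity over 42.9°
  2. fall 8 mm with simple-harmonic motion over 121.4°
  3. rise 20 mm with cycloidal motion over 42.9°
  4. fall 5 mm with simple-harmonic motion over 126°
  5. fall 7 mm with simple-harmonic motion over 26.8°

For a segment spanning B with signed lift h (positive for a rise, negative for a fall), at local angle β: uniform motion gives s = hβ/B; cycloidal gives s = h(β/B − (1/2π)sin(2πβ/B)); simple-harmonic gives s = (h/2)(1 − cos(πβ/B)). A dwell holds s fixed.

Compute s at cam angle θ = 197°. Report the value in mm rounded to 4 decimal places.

seg 1 [0°–42.9°] uniform, h=18: full span → s += 18 → s = 18.0000
seg 2 [42.9°–164.3°] simple-harmonic, h=-8: full span → s += -8 → s = 10.0000
seg 3 [164.3°–207.2°] cycloidal, h=20: θ=197° here. β=32.7, B=42.9. 20·(0.7622 − sin(2π·0.7622)/(2π)) = 18.4184 → s = 28.4184

28.4184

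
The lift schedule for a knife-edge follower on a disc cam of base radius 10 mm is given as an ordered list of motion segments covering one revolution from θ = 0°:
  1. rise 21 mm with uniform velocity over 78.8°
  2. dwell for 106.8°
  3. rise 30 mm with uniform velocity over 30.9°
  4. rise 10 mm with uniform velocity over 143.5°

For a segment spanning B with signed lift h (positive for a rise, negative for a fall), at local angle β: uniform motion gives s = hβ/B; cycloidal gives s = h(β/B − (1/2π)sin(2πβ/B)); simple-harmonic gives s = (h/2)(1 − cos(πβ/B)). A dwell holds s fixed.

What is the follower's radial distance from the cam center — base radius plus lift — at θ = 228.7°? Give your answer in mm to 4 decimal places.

seg 1 [0°–78.8°] uniform, h=21: full span → s += 21 → s = 21.0000
seg 2 [78.8°–185.6°] dwell: s stays 21.0000
seg 3 [185.6°–216.5°] uniform, h=30: full span → s += 30 → s = 51.0000
seg 4 [216.5°–360°] uniform, h=10: θ=228.7° here. β=12.2, B=143.5. 10·12.2/143.5 = 0.8502 → s = 51.8502
radial distance = base radius + s = 10 + 51.8502 = 61.8502

61.8502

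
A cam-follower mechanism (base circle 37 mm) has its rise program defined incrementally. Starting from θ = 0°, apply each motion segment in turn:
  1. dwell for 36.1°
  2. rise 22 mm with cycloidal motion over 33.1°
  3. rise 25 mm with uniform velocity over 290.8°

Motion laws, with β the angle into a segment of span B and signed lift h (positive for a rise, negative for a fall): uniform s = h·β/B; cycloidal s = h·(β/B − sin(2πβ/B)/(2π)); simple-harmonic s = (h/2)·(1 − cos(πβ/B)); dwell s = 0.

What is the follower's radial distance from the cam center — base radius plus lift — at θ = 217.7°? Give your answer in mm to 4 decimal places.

seg 1 [0°–36.1°] dwell: s stays 0.0000
seg 2 [36.1°–69.2°] cycloidal, h=22: full span → s += 22 → s = 22.0000
seg 3 [69.2°–360°] uniform, h=25: θ=217.7° here. β=148.5, B=290.8. 25·148.5/290.8 = 12.7665 → s = 34.7665
radial distance = base radius + s = 37 + 34.7665 = 71.7665

71.7665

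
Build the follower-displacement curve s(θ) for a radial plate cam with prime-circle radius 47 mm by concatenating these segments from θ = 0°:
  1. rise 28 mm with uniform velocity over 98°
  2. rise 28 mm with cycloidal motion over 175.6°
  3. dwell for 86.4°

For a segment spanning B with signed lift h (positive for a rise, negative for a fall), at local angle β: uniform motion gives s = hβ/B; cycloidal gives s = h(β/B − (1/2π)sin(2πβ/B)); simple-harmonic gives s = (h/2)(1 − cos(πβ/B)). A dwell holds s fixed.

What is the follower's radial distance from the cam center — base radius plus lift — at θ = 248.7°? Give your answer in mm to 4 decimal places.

seg 1 [0°–98°] uniform, h=28: full span → s += 28 → s = 28.0000
seg 2 [98°–273.6°] cycloidal, h=28: θ=248.7° here. β=150.7, B=175.6. 28·(0.8582 − sin(2π·0.8582)/(2π)) = 27.4952 → s = 55.4952
radial distance = base radius + s = 47 + 55.4952 = 102.4952

102.4952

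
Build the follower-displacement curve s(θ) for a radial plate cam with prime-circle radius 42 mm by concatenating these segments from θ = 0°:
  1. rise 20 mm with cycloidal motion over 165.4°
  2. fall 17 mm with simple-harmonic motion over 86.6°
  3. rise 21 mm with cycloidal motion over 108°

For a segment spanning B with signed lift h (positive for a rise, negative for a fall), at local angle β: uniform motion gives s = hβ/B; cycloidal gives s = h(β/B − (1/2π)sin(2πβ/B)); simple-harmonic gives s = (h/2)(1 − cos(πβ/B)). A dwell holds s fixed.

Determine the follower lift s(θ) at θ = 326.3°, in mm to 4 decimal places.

seg 1 [0°–165.4°] cycloidal, h=20: full span → s += 20 → s = 20.0000
seg 2 [165.4°–252°] simple-harmonic, h=-17: full span → s += -17 → s = 3.0000
seg 3 [252°–360°] cycloidal, h=21: θ=326.3° here. β=74.3, B=108. 21·(0.6880 − sin(2π·0.6880)/(2π)) = 17.5388 → s = 20.5388

20.5388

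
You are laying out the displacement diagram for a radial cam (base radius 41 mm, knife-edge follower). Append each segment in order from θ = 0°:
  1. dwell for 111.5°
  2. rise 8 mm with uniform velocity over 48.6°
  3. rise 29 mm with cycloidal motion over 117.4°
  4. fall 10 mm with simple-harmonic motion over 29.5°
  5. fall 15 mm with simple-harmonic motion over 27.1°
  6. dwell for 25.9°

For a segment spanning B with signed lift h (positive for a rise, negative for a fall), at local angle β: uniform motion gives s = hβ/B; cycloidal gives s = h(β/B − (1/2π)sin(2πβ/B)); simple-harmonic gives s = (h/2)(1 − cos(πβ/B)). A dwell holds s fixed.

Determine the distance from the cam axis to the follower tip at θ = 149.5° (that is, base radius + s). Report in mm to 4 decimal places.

seg 1 [0°–111.5°] dwell: s stays 0.0000
seg 2 [111.5°–160.1°] uniform, h=8: θ=149.5° here. β=38, B=48.6. 8·38/48.6 = 6.2551 → s = 6.2551
radial distance = base radius + s = 41 + 6.2551 = 47.2551

47.2551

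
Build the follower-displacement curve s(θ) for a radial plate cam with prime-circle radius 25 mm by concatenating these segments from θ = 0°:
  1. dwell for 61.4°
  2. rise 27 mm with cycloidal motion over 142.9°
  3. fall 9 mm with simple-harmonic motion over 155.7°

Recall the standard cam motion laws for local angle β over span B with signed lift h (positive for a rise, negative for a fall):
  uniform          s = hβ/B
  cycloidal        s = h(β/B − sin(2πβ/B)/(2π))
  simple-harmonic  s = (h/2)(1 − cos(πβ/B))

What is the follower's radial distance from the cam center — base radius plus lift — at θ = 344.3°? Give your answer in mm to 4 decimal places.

seg 1 [0°–61.4°] dwell: s stays 0.0000
seg 2 [61.4°–204.3°] cycloidal, h=27: full span → s += 27 → s = 27.0000
seg 3 [204.3°–360°] simple-harmonic, h=-9: θ=344.3° here. β=140, B=155.7. -9/2·(1 − cos(π·0.8992)) = -8.7761 → s = 18.2239
radial distance = base radius + s = 25 + 18.2239 = 43.2239

43.2239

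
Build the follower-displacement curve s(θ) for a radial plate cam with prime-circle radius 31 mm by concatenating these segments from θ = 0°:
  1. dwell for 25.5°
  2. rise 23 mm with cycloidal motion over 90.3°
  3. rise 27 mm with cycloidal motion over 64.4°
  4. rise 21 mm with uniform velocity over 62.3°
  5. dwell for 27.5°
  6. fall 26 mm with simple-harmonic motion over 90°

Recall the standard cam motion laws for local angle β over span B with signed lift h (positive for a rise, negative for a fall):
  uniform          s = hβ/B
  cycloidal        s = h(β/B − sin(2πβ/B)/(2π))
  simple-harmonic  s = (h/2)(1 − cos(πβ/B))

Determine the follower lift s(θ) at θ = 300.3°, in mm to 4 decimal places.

seg 1 [0°–25.5°] dwell: s stays 0.0000
seg 2 [25.5°–115.8°] cycloidal, h=23: full span → s += 23 → s = 23.0000
seg 3 [115.8°–180.2°] cycloidal, h=27: full span → s += 27 → s = 50.0000
seg 4 [180.2°–242.5°] uniform, h=21: full span → s += 21 → s = 71.0000
seg 5 [242.5°–270°] dwell: s stays 71.0000
seg 6 [270°–360°] simple-harmonic, h=-26: θ=300.3° here. β=30.3, B=90. -26/2·(1 − cos(π·0.3367)) = -6.6183 → s = 64.3817

64.3817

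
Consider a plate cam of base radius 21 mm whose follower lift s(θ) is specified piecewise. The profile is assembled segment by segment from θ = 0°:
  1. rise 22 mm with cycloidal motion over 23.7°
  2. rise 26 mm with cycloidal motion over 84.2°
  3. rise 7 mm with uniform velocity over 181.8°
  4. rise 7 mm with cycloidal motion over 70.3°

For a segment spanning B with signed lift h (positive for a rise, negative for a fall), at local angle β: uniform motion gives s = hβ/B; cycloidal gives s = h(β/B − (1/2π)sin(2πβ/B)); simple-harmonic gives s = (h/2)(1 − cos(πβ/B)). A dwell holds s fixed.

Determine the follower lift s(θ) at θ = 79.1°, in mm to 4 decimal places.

seg 1 [0°–23.7°] cycloidal, h=22: full span → s += 22 → s = 22.0000
seg 2 [23.7°–107.9°] cycloidal, h=26: θ=79.1° here. β=55.4, B=84.2. 26·(0.6580 − sin(2π·0.6580)/(2π)) = 20.5720 → s = 42.5720

42.5720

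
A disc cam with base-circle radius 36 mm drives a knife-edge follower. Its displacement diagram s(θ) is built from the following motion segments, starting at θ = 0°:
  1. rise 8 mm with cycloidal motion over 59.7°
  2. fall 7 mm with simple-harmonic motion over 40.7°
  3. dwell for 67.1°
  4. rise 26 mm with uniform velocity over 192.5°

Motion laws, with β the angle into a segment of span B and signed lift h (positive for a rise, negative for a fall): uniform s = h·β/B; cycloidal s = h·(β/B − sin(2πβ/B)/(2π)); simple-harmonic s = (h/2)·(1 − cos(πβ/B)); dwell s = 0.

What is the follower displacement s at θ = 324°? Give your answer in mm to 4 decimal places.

seg 1 [0°–59.7°] cycloidal, h=8: full span → s += 8 → s = 8.0000
seg 2 [59.7°–100.4°] simple-harmonic, h=-7: full span → s += -7 → s = 1.0000
seg 3 [100.4°–167.5°] dwell: s stays 1.0000
seg 4 [167.5°–360°] uniform, h=26: θ=324° here. β=156.5, B=192.5. 26·156.5/192.5 = 21.1377 → s = 22.1377

22.1377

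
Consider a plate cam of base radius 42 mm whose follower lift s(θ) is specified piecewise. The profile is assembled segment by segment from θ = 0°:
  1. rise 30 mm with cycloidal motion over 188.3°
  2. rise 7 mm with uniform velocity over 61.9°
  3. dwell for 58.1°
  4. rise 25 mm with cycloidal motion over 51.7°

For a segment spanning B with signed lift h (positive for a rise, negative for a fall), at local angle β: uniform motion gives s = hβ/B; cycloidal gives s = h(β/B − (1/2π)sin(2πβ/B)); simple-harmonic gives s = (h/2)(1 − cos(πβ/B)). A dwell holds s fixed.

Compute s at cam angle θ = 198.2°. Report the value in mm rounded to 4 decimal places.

seg 1 [0°–188.3°] cycloidal, h=30: full span → s += 30 → s = 30.0000
seg 2 [188.3°–250.2°] uniform, h=7: θ=198.2° here. β=9.9, B=61.9. 7·9.9/61.9 = 1.1195 → s = 31.1195

31.1195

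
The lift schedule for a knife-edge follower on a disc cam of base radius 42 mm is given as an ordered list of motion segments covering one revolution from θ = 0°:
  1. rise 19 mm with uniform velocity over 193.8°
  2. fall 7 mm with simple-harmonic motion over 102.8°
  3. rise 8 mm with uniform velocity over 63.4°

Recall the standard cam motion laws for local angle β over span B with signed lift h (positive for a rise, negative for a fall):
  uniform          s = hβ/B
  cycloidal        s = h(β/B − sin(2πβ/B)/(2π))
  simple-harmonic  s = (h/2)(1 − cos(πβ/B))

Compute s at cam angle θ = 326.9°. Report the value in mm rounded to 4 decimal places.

seg 1 [0°–193.8°] uniform, h=19: full span → s += 19 → s = 19.0000
seg 2 [193.8°–296.6°] simple-harmonic, h=-7: full span → s += -7 → s = 12.0000
seg 3 [296.6°–360°] uniform, h=8: θ=326.9° here. β=30.3, B=63.4. 8·30.3/63.4 = 3.8233 → s = 15.8233

15.8233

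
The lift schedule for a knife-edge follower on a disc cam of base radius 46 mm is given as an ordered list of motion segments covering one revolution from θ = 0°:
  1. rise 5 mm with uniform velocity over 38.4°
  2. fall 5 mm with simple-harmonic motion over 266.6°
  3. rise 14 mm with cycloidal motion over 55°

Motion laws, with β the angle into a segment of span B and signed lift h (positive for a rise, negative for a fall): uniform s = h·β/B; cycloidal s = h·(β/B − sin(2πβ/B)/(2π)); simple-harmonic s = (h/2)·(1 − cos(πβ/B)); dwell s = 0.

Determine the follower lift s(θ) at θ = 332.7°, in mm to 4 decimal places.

seg 1 [0°–38.4°] uniform, h=5: full span → s += 5 → s = 5.0000
seg 2 [38.4°–305°] simple-harmonic, h=-5: full span → s += -5 → s = 0.0000
seg 3 [305°–360°] cycloidal, h=14: θ=332.7° here. β=27.7, B=55. 14·(0.5036 − sin(2π·0.5036)/(2π)) = 7.1018 → s = 7.1018

7.1018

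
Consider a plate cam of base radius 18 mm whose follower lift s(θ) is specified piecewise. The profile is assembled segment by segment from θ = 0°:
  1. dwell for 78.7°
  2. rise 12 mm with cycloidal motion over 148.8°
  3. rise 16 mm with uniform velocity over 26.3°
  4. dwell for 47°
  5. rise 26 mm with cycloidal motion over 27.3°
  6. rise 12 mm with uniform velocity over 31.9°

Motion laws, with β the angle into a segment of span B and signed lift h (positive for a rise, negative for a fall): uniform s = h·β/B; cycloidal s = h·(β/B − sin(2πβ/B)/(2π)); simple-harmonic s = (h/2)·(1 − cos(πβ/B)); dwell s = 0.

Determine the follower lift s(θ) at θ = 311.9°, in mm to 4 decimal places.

seg 1 [0°–78.7°] dwell: s stays 0.0000
seg 2 [78.7°–227.5°] cycloidal, h=12: full span → s += 12 → s = 12.0000
seg 3 [227.5°–253.8°] uniform, h=16: full span → s += 16 → s = 28.0000
seg 4 [253.8°–300.8°] dwell: s stays 28.0000
seg 5 [300.8°–328.1°] cycloidal, h=26: θ=311.9° here. β=11.1, B=27.3. 26·(0.4066 − sin(2π·0.4066)/(2π)) = 8.2799 → s = 36.2799

36.2799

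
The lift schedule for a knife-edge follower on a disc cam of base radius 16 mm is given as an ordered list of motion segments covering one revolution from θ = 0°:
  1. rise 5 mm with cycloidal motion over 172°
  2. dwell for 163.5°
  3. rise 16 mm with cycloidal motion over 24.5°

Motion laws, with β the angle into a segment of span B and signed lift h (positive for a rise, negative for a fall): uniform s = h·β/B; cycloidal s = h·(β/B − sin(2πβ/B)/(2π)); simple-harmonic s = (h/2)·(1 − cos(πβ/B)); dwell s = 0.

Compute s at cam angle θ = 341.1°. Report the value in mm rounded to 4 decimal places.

seg 1 [0°–172°] cycloidal, h=5: full span → s += 5 → s = 5.0000
seg 2 [172°–335.5°] dwell: s stays 5.0000
seg 3 [335.5°–360°] cycloidal, h=16: θ=341.1° here. β=5.6, B=24.5. 16·(0.2286 − sin(2π·0.2286)/(2π)) = 1.1337 → s = 6.1337

6.1337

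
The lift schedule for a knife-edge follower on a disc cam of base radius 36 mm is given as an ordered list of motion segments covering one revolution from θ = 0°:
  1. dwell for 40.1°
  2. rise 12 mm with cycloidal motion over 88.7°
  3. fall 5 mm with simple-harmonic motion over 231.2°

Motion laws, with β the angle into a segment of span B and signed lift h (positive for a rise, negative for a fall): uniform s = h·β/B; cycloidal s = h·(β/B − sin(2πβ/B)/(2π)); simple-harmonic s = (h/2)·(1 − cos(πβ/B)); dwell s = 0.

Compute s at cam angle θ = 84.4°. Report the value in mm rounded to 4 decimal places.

seg 1 [0°–40.1°] dwell: s stays 0.0000
seg 2 [40.1°–128.8°] cycloidal, h=12: θ=84.4° here. β=44.3, B=88.7. 12·(0.4994 − sin(2π·0.4994)/(2π)) = 5.9865 → s = 5.9865

5.9865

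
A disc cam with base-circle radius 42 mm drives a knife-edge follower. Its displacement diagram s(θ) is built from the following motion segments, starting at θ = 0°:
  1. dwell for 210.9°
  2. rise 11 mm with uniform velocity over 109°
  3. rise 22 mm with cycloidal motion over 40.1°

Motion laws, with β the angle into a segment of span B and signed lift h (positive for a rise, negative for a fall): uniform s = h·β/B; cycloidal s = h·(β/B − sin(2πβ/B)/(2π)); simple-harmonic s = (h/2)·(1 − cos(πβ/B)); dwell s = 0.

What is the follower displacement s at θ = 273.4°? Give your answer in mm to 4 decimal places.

seg 1 [0°–210.9°] dwell: s stays 0.0000
seg 2 [210.9°–319.9°] uniform, h=11: θ=273.4° here. β=62.5, B=109. 11·62.5/109 = 6.3073 → s = 6.3073

6.3073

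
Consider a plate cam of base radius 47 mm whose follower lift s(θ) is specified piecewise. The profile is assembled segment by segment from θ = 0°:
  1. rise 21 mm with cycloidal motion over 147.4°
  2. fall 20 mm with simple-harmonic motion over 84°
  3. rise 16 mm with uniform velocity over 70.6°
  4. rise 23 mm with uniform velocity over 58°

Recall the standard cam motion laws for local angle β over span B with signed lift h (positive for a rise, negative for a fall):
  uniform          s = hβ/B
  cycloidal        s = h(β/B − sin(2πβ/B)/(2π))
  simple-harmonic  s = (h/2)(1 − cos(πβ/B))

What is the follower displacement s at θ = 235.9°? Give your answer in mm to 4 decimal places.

seg 1 [0°–147.4°] cycloidal, h=21: full span → s += 21 → s = 21.0000
seg 2 [147.4°–231.4°] simple-harmonic, h=-20: full span → s += -20 → s = 1.0000
seg 3 [231.4°–302°] uniform, h=16: θ=235.9° here. β=4.5, B=70.6. 16·4.5/70.6 = 1.0198 → s = 2.0198

2.0198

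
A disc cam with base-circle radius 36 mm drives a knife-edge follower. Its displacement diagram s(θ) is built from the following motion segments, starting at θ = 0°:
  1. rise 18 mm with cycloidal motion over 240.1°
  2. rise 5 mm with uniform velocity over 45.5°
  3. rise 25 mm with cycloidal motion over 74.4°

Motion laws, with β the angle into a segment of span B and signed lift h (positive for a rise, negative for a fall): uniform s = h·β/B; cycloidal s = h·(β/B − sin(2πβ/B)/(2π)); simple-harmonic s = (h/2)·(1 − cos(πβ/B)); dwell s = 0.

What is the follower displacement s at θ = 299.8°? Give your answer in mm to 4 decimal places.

seg 1 [0°–240.1°] cycloidal, h=18: full span → s += 18 → s = 18.0000
seg 2 [240.1°–285.6°] uniform, h=5: full span → s += 5 → s = 23.0000
seg 3 [285.6°–360°] cycloidal, h=25: θ=299.8° here. β=14.2, B=74.4. 25·(0.1909 − sin(2π·0.1909)/(2π)) = 1.0642 → s = 24.0642

24.0642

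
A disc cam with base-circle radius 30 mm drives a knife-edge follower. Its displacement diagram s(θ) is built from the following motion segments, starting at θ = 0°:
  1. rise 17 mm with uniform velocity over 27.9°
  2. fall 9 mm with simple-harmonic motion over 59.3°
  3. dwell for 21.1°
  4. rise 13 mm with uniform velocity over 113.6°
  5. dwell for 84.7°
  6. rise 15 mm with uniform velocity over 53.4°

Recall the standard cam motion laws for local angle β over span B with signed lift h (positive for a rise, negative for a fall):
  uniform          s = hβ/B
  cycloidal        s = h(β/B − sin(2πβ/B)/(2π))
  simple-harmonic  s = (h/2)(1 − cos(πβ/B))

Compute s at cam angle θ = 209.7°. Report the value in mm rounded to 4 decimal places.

seg 1 [0°–27.9°] uniform, h=17: full span → s += 17 → s = 17.0000
seg 2 [27.9°–87.2°] simple-harmonic, h=-9: full span → s += -9 → s = 8.0000
seg 3 [87.2°–108.3°] dwell: s stays 8.0000
seg 4 [108.3°–221.9°] uniform, h=13: θ=209.7° here. β=101.4, B=113.6. 13·101.4/113.6 = 11.6039 → s = 19.6039

19.6039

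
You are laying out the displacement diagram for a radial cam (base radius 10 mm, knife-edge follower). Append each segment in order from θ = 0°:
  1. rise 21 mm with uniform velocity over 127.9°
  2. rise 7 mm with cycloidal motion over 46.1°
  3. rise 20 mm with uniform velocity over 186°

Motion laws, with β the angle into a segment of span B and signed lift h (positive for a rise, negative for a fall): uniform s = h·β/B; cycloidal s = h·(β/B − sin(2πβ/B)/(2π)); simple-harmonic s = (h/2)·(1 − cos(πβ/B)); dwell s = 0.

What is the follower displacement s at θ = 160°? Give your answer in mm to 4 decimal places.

seg 1 [0°–127.9°] uniform, h=21: full span → s += 21 → s = 21.0000
seg 2 [127.9°–174°] cycloidal, h=7: θ=160° here. β=32.1, B=46.1. 7·(0.6963 − sin(2π·0.6963)/(2π)) = 5.9255 → s = 26.9255

26.9255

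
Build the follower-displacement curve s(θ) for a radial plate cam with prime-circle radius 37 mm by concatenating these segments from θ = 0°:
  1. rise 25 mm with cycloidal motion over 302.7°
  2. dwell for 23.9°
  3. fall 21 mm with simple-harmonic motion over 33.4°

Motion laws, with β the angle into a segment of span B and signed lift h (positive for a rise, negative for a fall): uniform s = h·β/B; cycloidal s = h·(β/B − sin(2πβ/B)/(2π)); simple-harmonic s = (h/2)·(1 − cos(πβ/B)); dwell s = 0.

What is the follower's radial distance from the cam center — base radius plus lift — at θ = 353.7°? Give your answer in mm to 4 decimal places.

seg 1 [0°–302.7°] cycloidal, h=25: full span → s += 25 → s = 25.0000
seg 2 [302.7°–326.6°] dwell: s stays 25.0000
seg 3 [326.6°–360°] simple-harmonic, h=-21: θ=353.7° here. β=27.1, B=33.4. -21/2·(1 − cos(π·0.8114)) = -19.2098 → s = 5.7902
radial distance = base radius + s = 37 + 5.7902 = 42.7902

42.7902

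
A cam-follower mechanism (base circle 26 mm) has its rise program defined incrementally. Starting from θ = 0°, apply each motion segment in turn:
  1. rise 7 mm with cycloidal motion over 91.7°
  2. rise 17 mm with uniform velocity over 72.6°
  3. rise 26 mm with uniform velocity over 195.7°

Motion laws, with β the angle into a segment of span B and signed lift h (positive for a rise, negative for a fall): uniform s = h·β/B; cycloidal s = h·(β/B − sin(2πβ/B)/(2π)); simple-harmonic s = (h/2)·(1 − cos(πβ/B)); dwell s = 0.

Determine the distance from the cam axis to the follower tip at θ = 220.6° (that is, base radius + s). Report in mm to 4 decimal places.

seg 1 [0°–91.7°] cycloidal, h=7: full span → s += 7 → s = 7.0000
seg 2 [91.7°–164.3°] uniform, h=17: full span → s += 17 → s = 24.0000
seg 3 [164.3°–360°] uniform, h=26: θ=220.6° here. β=56.3, B=195.7. 26·56.3/195.7 = 7.4798 → s = 31.4798
radial distance = base radius + s = 26 + 31.4798 = 57.4798

57.4798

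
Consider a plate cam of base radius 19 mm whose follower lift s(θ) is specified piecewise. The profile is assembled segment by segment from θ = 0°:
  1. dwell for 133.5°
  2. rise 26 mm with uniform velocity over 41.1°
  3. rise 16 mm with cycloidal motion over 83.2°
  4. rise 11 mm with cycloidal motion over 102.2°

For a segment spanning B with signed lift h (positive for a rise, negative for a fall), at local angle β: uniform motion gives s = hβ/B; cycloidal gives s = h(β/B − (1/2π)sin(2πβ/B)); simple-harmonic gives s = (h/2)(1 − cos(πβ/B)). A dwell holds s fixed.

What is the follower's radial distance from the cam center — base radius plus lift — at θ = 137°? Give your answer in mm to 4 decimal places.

seg 1 [0°–133.5°] dwell: s stays 0.0000
seg 2 [133.5°–174.6°] uniform, h=26: θ=137° here. β=3.5, B=41.1. 26·3.5/41.1 = 2.2141 → s = 2.2141
radial distance = base radius + s = 19 + 2.2141 = 21.2141

21.2141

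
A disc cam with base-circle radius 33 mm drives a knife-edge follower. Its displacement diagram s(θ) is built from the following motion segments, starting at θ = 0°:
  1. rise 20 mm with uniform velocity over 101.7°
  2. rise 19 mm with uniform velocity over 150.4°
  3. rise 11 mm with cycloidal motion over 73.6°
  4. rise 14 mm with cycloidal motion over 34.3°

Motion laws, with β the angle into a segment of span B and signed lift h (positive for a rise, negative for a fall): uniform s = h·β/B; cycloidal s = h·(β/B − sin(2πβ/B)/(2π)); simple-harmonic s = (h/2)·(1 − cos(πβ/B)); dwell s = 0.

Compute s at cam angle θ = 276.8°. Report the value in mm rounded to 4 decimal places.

seg 1 [0°–101.7°] uniform, h=20: full span → s += 20 → s = 20.0000
seg 2 [101.7°–252.1°] uniform, h=19: full span → s += 19 → s = 39.0000
seg 3 [252.1°–325.7°] cycloidal, h=11: θ=276.8° here. β=24.7, B=73.6. 11·(0.3356 − sin(2π·0.3356)/(2π)) = 2.1880 → s = 41.1880

41.1880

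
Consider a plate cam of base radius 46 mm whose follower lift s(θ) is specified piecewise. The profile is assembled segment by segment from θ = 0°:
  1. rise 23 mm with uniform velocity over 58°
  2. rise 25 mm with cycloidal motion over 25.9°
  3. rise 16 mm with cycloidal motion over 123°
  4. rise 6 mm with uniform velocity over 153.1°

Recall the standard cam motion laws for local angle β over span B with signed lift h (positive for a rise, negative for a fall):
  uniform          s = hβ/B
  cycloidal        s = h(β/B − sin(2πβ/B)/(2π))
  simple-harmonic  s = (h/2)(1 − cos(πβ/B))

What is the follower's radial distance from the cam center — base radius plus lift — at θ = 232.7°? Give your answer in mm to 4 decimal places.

seg 1 [0°–58°] uniform, h=23: full span → s += 23 → s = 23.0000
seg 2 [58°–83.9°] cycloidal, h=25: full span → s += 25 → s = 48.0000
seg 3 [83.9°–206.9°] cycloidal, h=16: full span → s += 16 → s = 64.0000
seg 4 [206.9°–360°] uniform, h=6: θ=232.7° here. β=25.8, B=153.1. 6·25.8/153.1 = 1.0111 → s = 65.0111
radial distance = base radius + s = 46 + 65.0111 = 111.0111

111.0111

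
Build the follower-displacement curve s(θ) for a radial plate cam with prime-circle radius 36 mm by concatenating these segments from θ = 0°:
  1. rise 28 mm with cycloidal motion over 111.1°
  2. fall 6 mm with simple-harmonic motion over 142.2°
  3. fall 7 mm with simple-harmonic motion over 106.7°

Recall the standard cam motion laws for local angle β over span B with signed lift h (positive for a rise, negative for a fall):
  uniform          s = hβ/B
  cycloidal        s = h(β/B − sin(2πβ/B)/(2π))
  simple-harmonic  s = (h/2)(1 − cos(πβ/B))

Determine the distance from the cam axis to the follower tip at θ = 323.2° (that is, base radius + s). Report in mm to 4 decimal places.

seg 1 [0°–111.1°] cycloidal, h=28: full span → s += 28 → s = 28.0000
seg 2 [111.1°–253.3°] simple-harmonic, h=-6: full span → s += -6 → s = 22.0000
seg 3 [253.3°–360°] simple-harmonic, h=-7: θ=323.2° here. β=69.9, B=106.7. -7/2·(1 − cos(π·0.6551)) = -5.1388 → s = 16.8612
radial distance = base radius + s = 36 + 16.8612 = 52.8612

52.8612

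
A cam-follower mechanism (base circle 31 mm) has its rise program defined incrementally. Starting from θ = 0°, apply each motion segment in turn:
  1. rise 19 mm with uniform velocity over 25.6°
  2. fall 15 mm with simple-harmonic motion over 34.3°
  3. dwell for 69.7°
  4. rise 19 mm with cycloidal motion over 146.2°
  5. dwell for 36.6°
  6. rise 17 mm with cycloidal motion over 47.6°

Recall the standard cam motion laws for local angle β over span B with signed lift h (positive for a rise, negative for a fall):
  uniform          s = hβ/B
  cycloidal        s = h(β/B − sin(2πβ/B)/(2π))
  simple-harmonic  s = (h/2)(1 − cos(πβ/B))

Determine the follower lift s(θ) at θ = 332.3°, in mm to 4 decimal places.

seg 1 [0°–25.6°] uniform, h=19: full span → s += 19 → s = 19.0000
seg 2 [25.6°–59.9°] simple-harmonic, h=-15: full span → s += -15 → s = 4.0000
seg 3 [59.9°–129.6°] dwell: s stays 4.0000
seg 4 [129.6°–275.8°] cycloidal, h=19: full span → s += 19 → s = 23.0000
seg 5 [275.8°–312.4°] dwell: s stays 23.0000
seg 6 [312.4°–360°] cycloidal, h=17: θ=332.3° here. β=19.9, B=47.6. 17·(0.4181 − sin(2π·0.4181)/(2π)) = 5.7750 → s = 28.7750

28.7750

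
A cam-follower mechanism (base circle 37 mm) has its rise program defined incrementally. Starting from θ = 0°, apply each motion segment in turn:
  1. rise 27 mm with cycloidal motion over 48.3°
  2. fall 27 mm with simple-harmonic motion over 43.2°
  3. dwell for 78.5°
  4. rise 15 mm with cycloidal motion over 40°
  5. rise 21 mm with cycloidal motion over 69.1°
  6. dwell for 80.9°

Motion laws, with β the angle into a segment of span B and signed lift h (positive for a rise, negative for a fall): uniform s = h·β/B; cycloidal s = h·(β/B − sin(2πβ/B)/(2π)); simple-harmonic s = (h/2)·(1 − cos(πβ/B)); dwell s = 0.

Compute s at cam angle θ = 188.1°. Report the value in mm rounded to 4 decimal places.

seg 1 [0°–48.3°] cycloidal, h=27: full span → s += 27 → s = 27.0000
seg 2 [48.3°–91.5°] simple-harmonic, h=-27: full span → s += -27 → s = 0.0000
seg 3 [91.5°–170°] dwell: s stays 0.0000
seg 4 [170°–210°] cycloidal, h=15: θ=188.1° here. β=18.1, B=40. 15·(0.4525 − sin(2π·0.4525)/(2π)) = 6.0855 → s = 6.0855

6.0855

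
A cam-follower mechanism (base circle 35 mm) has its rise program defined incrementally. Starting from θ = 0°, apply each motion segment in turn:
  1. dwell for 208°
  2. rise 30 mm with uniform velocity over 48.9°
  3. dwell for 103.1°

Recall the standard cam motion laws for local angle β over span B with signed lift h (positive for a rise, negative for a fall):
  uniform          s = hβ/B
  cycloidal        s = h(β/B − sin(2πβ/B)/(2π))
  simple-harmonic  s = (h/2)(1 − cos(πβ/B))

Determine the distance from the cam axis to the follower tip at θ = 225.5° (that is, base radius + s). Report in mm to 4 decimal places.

seg 1 [0°–208°] dwell: s stays 0.0000
seg 2 [208°–256.9°] uniform, h=30: θ=225.5° here. β=17.5, B=48.9. 30·17.5/48.9 = 10.7362 → s = 10.7362
radial distance = base radius + s = 35 + 10.7362 = 45.7362

45.7362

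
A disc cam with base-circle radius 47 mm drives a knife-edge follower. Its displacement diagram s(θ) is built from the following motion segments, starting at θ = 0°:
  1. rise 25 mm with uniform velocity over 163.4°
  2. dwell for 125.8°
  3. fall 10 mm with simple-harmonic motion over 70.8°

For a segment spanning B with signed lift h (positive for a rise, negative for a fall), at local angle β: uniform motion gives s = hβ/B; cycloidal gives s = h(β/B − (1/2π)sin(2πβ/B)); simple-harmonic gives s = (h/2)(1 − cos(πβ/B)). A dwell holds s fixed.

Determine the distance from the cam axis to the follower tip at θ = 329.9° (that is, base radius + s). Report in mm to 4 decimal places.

seg 1 [0°–163.4°] uniform, h=25: full span → s += 25 → s = 25.0000
seg 2 [163.4°–289.2°] dwell: s stays 25.0000
seg 3 [289.2°–360°] simple-harmonic, h=-10: θ=329.9° here. β=40.7, B=70.8. -10/2·(1 − cos(π·0.5749)) = -6.1651 → s = 18.8349
radial distance = base radius + s = 47 + 18.8349 = 65.8349

65.8349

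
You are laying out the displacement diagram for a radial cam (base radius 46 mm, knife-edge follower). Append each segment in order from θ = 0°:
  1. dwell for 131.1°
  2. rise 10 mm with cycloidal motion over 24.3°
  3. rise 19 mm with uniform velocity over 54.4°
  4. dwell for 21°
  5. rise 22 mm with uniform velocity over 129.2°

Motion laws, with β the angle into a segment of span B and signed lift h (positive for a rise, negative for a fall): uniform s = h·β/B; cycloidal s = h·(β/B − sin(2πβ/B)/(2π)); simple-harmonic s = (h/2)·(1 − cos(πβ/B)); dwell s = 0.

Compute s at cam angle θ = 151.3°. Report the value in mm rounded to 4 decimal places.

seg 1 [0°–131.1°] dwell: s stays 0.0000
seg 2 [131.1°–155.4°] cycloidal, h=10: θ=151.3° here. β=20.2, B=24.3. 10·(0.8313 − sin(2π·0.8313)/(2π)) = 9.7013 → s = 9.7013

9.7013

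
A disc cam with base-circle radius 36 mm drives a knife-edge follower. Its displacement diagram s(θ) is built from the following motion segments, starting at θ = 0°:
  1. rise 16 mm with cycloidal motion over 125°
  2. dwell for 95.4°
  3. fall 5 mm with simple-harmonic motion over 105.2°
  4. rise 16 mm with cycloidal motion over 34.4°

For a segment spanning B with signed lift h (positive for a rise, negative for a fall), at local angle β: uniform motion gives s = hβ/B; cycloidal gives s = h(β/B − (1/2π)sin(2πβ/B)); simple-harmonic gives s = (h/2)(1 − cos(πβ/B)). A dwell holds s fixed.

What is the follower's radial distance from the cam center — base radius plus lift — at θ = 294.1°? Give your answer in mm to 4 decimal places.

seg 1 [0°–125°] cycloidal, h=16: full span → s += 16 → s = 16.0000
seg 2 [125°–220.4°] dwell: s stays 16.0000
seg 3 [220.4°–325.6°] simple-harmonic, h=-5: θ=294.1° here. β=73.7, B=105.2. -5/2·(1 − cos(π·0.7006)) = -3.9731 → s = 12.0269
radial distance = base radius + s = 36 + 12.0269 = 48.0269

48.0269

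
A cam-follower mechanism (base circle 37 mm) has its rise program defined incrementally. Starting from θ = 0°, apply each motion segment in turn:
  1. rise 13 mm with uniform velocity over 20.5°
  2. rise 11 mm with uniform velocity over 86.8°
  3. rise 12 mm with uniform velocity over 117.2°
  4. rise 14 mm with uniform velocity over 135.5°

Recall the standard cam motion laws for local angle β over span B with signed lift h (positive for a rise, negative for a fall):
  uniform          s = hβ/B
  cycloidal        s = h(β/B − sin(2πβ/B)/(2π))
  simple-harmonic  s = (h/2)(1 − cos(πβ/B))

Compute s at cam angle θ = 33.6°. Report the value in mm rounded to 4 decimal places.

seg 1 [0°–20.5°] uniform, h=13: full span → s += 13 → s = 13.0000
seg 2 [20.5°–107.3°] uniform, h=11: θ=33.6° here. β=13.1, B=86.8. 11·13.1/86.8 = 1.6601 → s = 14.6601

14.6601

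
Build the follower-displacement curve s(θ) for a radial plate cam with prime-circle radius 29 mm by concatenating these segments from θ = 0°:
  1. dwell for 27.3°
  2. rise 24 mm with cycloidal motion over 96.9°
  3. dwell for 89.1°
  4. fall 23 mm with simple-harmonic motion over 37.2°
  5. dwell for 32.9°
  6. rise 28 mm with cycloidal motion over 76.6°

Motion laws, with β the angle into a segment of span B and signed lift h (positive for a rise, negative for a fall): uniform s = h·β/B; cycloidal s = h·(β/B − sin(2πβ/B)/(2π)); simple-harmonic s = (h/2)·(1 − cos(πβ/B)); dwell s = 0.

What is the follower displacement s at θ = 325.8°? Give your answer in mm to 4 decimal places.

seg 1 [0°–27.3°] dwell: s stays 0.0000
seg 2 [27.3°–124.2°] cycloidal, h=24: full span → s += 24 → s = 24.0000
seg 3 [124.2°–213.3°] dwell: s stays 24.0000
seg 4 [213.3°–250.5°] simple-harmonic, h=-23: full span → s += -23 → s = 1.0000
seg 5 [250.5°–283.4°] dwell: s stays 1.0000
seg 6 [283.4°–360°] cycloidal, h=28: θ=325.8° here. β=42.4, B=76.6. 28·(0.5535 − sin(2π·0.5535)/(2π)) = 16.9693 → s = 17.9693

17.9693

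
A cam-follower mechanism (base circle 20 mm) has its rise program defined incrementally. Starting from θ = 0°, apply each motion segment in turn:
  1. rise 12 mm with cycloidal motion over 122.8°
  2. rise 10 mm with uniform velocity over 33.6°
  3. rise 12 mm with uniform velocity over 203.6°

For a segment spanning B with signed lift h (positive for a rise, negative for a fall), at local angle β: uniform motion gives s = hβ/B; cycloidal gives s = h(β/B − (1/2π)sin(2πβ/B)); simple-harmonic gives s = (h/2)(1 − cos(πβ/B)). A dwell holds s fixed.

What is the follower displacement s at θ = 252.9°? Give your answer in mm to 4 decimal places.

seg 1 [0°–122.8°] cycloidal, h=12: full span → s += 12 → s = 12.0000
seg 2 [122.8°–156.4°] uniform, h=10: full span → s += 10 → s = 22.0000
seg 3 [156.4°–360°] uniform, h=12: θ=252.9° here. β=96.5, B=203.6. 12·96.5/203.6 = 5.6876 → s = 27.6876

27.6876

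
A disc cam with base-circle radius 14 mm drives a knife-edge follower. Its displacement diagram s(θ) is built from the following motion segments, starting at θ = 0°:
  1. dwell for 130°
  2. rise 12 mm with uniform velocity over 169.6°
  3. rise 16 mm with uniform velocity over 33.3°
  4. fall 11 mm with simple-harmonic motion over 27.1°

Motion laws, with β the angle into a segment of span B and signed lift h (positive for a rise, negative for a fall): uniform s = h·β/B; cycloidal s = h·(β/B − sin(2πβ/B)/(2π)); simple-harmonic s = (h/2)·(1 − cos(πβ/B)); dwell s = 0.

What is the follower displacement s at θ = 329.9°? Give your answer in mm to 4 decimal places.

seg 1 [0°–130°] dwell: s stays 0.0000
seg 2 [130°–299.6°] uniform, h=12: full span → s += 12 → s = 12.0000
seg 3 [299.6°–332.9°] uniform, h=16: θ=329.9° here. β=30.3, B=33.3. 16·30.3/33.3 = 14.5586 → s = 26.5586

26.5586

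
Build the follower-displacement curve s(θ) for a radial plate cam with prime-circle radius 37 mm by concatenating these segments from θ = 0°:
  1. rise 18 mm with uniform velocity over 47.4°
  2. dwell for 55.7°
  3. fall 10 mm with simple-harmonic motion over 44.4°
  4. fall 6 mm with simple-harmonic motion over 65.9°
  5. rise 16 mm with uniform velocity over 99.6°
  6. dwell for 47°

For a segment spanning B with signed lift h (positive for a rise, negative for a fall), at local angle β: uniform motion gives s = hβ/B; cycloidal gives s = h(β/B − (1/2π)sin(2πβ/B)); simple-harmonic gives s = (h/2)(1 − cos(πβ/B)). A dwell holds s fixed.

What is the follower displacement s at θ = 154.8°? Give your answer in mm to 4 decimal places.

seg 1 [0°–47.4°] uniform, h=18: full span → s += 18 → s = 18.0000
seg 2 [47.4°–103.1°] dwell: s stays 18.0000
seg 3 [103.1°–147.5°] simple-harmonic, h=-10: full span → s += -10 → s = 8.0000
seg 4 [147.5°–213.4°] simple-harmonic, h=-6: θ=154.8° here. β=7.3, B=65.9. -6/2·(1 − cos(π·0.1108)) = -0.1798 → s = 7.8202

7.8202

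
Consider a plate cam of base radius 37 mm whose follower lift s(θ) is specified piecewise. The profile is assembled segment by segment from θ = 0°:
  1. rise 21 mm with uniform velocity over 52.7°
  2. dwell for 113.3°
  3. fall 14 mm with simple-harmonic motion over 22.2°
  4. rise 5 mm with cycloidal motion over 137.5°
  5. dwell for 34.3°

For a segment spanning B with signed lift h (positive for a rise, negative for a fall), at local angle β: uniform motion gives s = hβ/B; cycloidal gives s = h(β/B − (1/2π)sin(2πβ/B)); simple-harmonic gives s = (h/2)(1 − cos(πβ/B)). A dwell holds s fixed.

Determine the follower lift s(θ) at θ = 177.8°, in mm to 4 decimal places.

seg 1 [0°–52.7°] uniform, h=21: full span → s += 21 → s = 21.0000
seg 2 [52.7°–166°] dwell: s stays 21.0000
seg 3 [166°–188.2°] simple-harmonic, h=-14: θ=177.8° here. β=11.8, B=22.2. -14/2·(1 − cos(π·0.5315)) = -7.6923 → s = 13.3077

13.3077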